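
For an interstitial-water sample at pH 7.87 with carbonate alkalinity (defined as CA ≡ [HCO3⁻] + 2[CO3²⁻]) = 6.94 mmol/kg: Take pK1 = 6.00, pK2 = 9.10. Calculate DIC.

CA = [HCO3⁻] + 2[CO3²⁻] = (α₁ + 2α₂)·DIC
At pH 7.87: [H⁺]/K1 = 10^-1.87 = 0.013490, K2/[H⁺] = 10^-1.23 = 0.058884
α₁ = 1/(1 + 0.013490 + 0.058884) = 1/1.0724 = 0.9325; α₂ = α₁·K2/[H⁺] = 0.05491
α₁ + 2α₂ = 1.0423
DIC = CA / (α₁ + 2α₂) = 6.94 / 1.0423 = 6.66 mmol/kg

DIC = 6.66 mmol/kg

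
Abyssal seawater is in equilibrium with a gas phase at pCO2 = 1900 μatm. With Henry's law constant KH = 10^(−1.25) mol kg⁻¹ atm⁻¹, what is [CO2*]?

KH = 10^(−1.25) = 5.623×10^-2 mol kg⁻¹ atm⁻¹
[CO2*] = KH · pCO2 = 5.623×10^-2 × 1900×10^-6 atm = 1.07×10^-4 mol/kg

[CO2*] = 107 μmol/kg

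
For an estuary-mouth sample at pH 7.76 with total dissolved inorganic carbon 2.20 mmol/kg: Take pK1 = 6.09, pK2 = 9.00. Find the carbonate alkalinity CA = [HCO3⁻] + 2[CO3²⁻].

CA = 2.27 mmol/kg

CA = [HCO3⁻] + 2[CO3²⁻] = (α₁ + 2α₂)·DIC
At pH 7.76: [H⁺]/K1 = 10^-1.67 = 0.021380, K2/[H⁺] = 10^-1.24 = 0.057544
α₁ = 1/(1 + 0.021380 + 0.057544) = 1/1.0789 = 0.9268; α₂ = α₁·K2/[H⁺] = 0.05333
α₁ + 2α₂ = 1.0335
CA = 1.0335 × 2.20 = 2.27 mmol/kg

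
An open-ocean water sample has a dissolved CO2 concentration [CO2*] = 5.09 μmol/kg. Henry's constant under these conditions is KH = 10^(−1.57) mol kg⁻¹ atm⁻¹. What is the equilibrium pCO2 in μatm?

pCO2 = 189 μatm

KH = 10^(−1.57) = 2.692×10^-2 mol kg⁻¹ atm⁻¹
pCO2 = [CO2*]/KH = 5.09×10^-6 / 2.692×10^-2 = 1.89×10^-4 atm = 189 μatm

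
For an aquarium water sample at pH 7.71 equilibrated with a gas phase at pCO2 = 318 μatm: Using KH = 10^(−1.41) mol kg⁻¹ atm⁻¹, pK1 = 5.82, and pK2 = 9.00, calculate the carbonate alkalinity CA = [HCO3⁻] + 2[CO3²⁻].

[CO2*] = KH · pCO2 = 10^(−1.41) × 318×10^-6 = 1.237×10^-5 mol/kg
α₀ = 1/(1 + K1/[H⁺] + K1K2/[H⁺]²) = 1/(1 + 10^+1.89 + 10^+0.60) = 0.01211
DIC = [CO2*]/α₀ = 1.237×10^-5 / 0.01211 = 1.022 mmol/kg
CA = (α₁ + 2α₂)·DIC = (0.9397 + 2×0.04819) × 1.022 = 1.06 mmol/kg

CA = 1.06 mmol/kg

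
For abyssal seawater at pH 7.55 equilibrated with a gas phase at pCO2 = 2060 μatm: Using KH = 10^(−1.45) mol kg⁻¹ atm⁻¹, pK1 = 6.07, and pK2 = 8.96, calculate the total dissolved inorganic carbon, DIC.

DIC = 2.37 mmol/kg

[CO2*] = KH · pCO2 = 10^(−1.45) × 2060×10^-6 = 7.309×10^-5 mol/kg
α₀ = 1/(1 + K1/[H⁺] + K1K2/[H⁺]²) = 1/(1 + 10^+1.48 + 10^+0.07) = 0.03089
DIC = [CO2*]/α₀ = 7.309×10^-5 / 0.03089 = 2.37 mmol/kg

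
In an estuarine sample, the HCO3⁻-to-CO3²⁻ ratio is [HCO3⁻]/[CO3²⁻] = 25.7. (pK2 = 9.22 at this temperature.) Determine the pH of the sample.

From K2 = [H⁺][CO3²⁻]/[HCO3⁻]:  pH = pK2 − log₁₀([HCO3⁻]/[CO3²⁻])
log₁₀(25.7) = +1.410
pH = 9.22 − (+1.410) = 7.81

pH = 7.81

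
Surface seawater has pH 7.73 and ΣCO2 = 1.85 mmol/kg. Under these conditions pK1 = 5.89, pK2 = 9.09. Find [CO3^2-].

[CO3²⁻] = 0.0763 mmol/kg

α₂ = 1 / (1 + [H⁺]/K2 + [H⁺]²/(K1K2)) = 1 / (1 + 10^+1.36 + 10^-0.48)
   = 1 / (1 + 22.909 + 0.33113) = 1/24.240 = 0.04125
[CO3²⁻] = α₂ × DIC = 0.04125 × 1.85 = 0.0763 mmol/kg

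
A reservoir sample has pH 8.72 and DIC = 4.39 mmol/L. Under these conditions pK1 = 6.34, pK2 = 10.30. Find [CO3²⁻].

α₂ = 1 / (1 + [H⁺]/K2 + [H⁺]²/(K1K2)) = 1 / (1 + 10^+1.58 + 10^-0.80)
   = 1 / (1 + 38.019 + 0.15849) = 1/39.177 = 0.02552
[CO3²⁻] = α₂ × DIC = 0.02552 × 4.39 = 0.112 mmol/L

[CO3²⁻] = 0.112 mmol/L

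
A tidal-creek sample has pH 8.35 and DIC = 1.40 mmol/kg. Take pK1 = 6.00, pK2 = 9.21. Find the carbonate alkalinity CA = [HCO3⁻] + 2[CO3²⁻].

CA = 1.56 mmol/kg

CA = [HCO3⁻] + 2[CO3²⁻] = (α₁ + 2α₂)·DIC
At pH 8.35: [H⁺]/K1 = 10^-2.35 = 0.0044668, K2/[H⁺] = 10^-0.86 = 0.13804
α₁ = 1/(1 + 0.0044668 + 0.13804) = 1/1.1425 = 0.8753; α₂ = α₁·K2/[H⁺] = 0.1208
α₁ + 2α₂ = 1.1169
CA = 1.1169 × 1.40 = 1.56 mmol/kg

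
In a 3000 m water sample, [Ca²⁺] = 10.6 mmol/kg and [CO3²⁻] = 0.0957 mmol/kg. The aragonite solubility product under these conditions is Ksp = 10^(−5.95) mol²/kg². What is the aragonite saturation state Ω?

Ω = 0.904

Ksp = 10^(−5.95) = 1.122×10^-6
Ω = [Ca²⁺][CO3²⁻]/Ksp = (10.6×10^-3)(0.0957×10^-3) / 1.122×10^-6 = 0.904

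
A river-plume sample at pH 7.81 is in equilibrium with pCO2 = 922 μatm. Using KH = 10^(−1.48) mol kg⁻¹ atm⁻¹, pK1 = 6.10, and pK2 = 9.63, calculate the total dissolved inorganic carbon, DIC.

[CO2*] = KH · pCO2 = 10^(−1.48) × 922×10^-6 = 3.053×10^-5 mol/kg
α₀ = 1/(1 + K1/[H⁺] + K1K2/[H⁺]²) = 1/(1 + 10^+1.71 + 10^-0.11) = 0.01885
DIC = [CO2*]/α₀ = 3.053×10^-5 / 0.01885 = 1.62 mmol/kg

DIC = 1.62 mmol/kg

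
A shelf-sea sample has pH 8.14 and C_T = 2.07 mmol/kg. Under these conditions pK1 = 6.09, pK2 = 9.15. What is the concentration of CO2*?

α₀ = 1 / (1 + K1/[H⁺] + K1K2/[H⁺]²) = 1 / (1 + 10^+2.05 + 10^+1.04)
   = 1 / (1 + 112.20 + 10.965) = 1/124.17 = 0.008054
[CO2*] = α₀ × DIC = 0.008054 × 2.07 = 0.0167 mmol/kg = 16.7 μmol/kg

[CO2*] = 16.7 μmol/kg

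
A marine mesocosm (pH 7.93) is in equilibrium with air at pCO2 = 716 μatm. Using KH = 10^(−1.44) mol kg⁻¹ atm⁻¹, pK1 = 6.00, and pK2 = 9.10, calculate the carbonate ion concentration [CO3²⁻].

[CO3²⁻] = 0.150 mmol/kg

[CO2*] = KH · pCO2 = 10^(−1.44) × 716×10^-6 = 2.600×10^-5 mol/kg
α₀ = 1/(1 + K1/[H⁺] + K1K2/[H⁺]²) = 1/(1 + 10^+1.93 + 10^+0.76) = 0.01089
DIC = [CO2*]/α₀ = 2.600×10^-5 / 0.01089 = 2.388 mmol/kg
[CO3²⁻] = α₂·DIC; α₂ = 0.06264, so [CO3²⁻] = 0.06264 × 2.388 = 0.150 mmol/kg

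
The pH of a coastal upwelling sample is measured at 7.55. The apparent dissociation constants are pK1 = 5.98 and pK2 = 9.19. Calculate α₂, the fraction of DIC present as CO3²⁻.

α₂ = 1 / (1 + [H⁺]/K2 + [H⁺]²/(K1K2)) = 1 / (1 + 10^+1.64 + 10^+0.07)
   = 1 / (1 + 43.652 + 1.1749) = 1/45.826 = 0.02182

α₂ = 0.0218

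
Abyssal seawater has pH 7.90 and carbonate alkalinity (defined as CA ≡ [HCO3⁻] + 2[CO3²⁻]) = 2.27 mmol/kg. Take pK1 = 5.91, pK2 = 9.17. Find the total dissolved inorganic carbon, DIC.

DIC = 2.18 mmol/kg

CA = [HCO3⁻] + 2[CO3²⁻] = (α₁ + 2α₂)·DIC
At pH 7.90: [H⁺]/K1 = 10^-1.99 = 0.010233, K2/[H⁺] = 10^-1.27 = 0.053703
α₁ = 1/(1 + 0.010233 + 0.053703) = 1/1.0639 = 0.9399; α₂ = α₁·K2/[H⁺] = 0.05048
α₁ + 2α₂ = 1.0409
DIC = CA / (α₁ + 2α₂) = 2.27 / 1.0409 = 2.18 mmol/kg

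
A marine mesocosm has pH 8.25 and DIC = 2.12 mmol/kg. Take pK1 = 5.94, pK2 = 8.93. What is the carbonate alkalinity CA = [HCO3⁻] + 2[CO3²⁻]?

CA = [HCO3⁻] + 2[CO3²⁻] = (α₁ + 2α₂)·DIC
At pH 8.25: [H⁺]/K1 = 10^-2.31 = 0.0048978, K2/[H⁺] = 10^-0.68 = 0.20893
α₁ = 1/(1 + 0.0048978 + 0.20893) = 1/1.2138 = 0.8238; α₂ = α₁·K2/[H⁺] = 0.1721
α₁ + 2α₂ = 1.1681
CA = 1.1681 × 2.12 = 2.48 mmol/kg

CA = 2.48 mmol/kg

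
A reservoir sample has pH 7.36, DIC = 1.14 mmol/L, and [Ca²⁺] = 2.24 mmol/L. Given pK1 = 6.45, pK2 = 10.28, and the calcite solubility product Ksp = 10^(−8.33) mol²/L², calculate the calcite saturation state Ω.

α₂ = 1 / (1 + [H⁺]/K2 + [H⁺]²/(K1K2)) = 1 / (1 + 10^+2.92 + 10^+2.01)
   = 1 / (1 + 831.76 + 102.33) = 1/935.09 = 0.001069
[CO3²⁻] = α₂ × DIC = 0.001069 × 1.14 = 0.001219 mmol/L = 1.219 μmol/L
Ksp = 10^(−8.33) = 4.677×10^-9
Ω = [Ca²⁺][CO3²⁻]/Ksp = (2.24×10^-3)(1.219×10^-6) / 4.677×10^-9 = 0.584

Ω = 0.584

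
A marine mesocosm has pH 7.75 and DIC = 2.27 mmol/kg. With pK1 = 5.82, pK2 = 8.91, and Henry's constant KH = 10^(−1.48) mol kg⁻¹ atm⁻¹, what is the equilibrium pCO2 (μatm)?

α₀ = 1 / (1 + K1/[H⁺] + K1K2/[H⁺]²) = 1 / (1 + 10^+1.93 + 10^+0.77)
   = 1 / (1 + 85.114 + 5.8884) = 1/92.002 = 0.01087
[CO2*] = α₀ × DIC = 0.01087 × 2.27 = 0.02467 mmol/kg
pCO2 = [CO2*]/KH = 2.467×10^-5 / 3.311×10^-2 = 745 μatm

pCO2 = 745 μatm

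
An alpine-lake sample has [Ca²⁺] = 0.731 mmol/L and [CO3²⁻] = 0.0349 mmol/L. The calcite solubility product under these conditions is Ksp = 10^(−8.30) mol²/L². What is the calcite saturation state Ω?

Ω = 5.09

Ksp = 10^(−8.30) = 5.012×10^-9
Ω = [Ca²⁺][CO3²⁻]/Ksp = (0.731×10^-3)(0.0349×10^-3) / 5.012×10^-9 = 5.09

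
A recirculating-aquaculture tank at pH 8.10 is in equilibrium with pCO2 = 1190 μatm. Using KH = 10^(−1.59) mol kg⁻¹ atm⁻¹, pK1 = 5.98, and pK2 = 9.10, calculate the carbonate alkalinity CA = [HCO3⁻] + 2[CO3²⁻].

[CO2*] = KH · pCO2 = 10^(−1.59) × 1190×10^-6 = 3.059×10^-5 mol/kg
α₀ = 1/(1 + K1/[H⁺] + K1K2/[H⁺]²) = 1/(1 + 10^+2.12 + 10^+1.12) = 0.006849
DIC = [CO2*]/α₀ = 3.059×10^-5 / 0.006849 = 4.466 mmol/kg
CA = (α₁ + 2α₂)·DIC = (0.9029 + 2×0.09029) × 4.466 = 4.84 mmol/kg

CA = 4.84 mmol/kg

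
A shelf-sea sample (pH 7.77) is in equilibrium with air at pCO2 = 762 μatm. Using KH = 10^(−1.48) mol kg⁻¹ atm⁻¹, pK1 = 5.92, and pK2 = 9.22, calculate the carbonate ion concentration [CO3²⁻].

[CO3²⁻] = 0.0634 mmol/kg

[CO2*] = KH · pCO2 = 10^(−1.48) × 762×10^-6 = 2.523×10^-5 mol/kg
α₀ = 1/(1 + K1/[H⁺] + K1K2/[H⁺]²) = 1/(1 + 10^+1.85 + 10^+0.40) = 0.01346
DIC = [CO2*]/α₀ = 2.523×10^-5 / 0.01346 = 1.875 mmol/kg
[CO3²⁻] = α₂·DIC; α₂ = 0.03380, so [CO3²⁻] = 0.03380 × 1.875 = 0.0634 mmol/kg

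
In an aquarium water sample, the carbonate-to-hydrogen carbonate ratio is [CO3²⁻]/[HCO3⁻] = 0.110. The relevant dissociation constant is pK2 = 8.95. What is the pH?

From K2 = [H⁺][CO3²⁻]/[HCO3⁻]:  pH = pK2 + log₁₀([CO3²⁻]/[HCO3⁻])
log₁₀(0.110) = -0.959
pH = 8.95 + (-0.959) = 7.99

pH = 7.99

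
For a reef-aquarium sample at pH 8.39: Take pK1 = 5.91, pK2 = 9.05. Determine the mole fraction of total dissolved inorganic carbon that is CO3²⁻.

α₂ = 0.179

α₂ = 1 / (1 + [H⁺]/K2 + [H⁺]²/(K1K2)) = 1 / (1 + 10^+0.66 + 10^-1.82)
   = 1 / (1 + 4.5709 + 0.015136) = 1/5.5860 = 0.1790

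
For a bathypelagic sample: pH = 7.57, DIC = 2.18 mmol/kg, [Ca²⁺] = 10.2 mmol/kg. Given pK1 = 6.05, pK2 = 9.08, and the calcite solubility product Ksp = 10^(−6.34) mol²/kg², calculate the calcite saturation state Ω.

Ω = 1.42

α₂ = 1 / (1 + [H⁺]/K2 + [H⁺]²/(K1K2)) = 1 / (1 + 10^+1.51 + 10^-0.01)
   = 1 / (1 + 32.359 + 0.97724) = 1/34.337 = 0.02912
[CO3²⁻] = α₂ × DIC = 0.02912 × 2.18 = 0.06349 mmol/kg
Ksp = 10^(−6.34) = 4.571×10^-7
Ω = [Ca²⁺][CO3²⁻]/Ksp = (10.2×10^-3)(6.349×10^-5) / 4.571×10^-7 = 1.42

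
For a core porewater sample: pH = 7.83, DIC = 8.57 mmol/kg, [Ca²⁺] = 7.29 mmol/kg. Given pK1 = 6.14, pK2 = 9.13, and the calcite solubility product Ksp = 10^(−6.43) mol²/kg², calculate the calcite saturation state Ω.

Ω = 7.87

α₂ = 1 / (1 + [H⁺]/K2 + [H⁺]²/(K1K2)) = 1 / (1 + 10^+1.30 + 10^-0.39)
   = 1 / (1 + 19.953 + 0.40738) = 1/21.360 = 0.04682
[CO3²⁻] = α₂ × DIC = 0.04682 × 8.57 = 0.4012 mmol/kg
Ksp = 10^(−6.43) = 3.715×10^-7
Ω = [Ca²⁺][CO3²⁻]/Ksp = (7.29×10^-3)(4.012×10^-4) / 3.715×10^-7 = 7.87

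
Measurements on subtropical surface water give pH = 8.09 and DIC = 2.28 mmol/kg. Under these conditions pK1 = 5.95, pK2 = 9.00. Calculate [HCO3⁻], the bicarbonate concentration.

α₁ = 1 / (1 + [H⁺]/K1 + K2/[H⁺]) = 1 / (1 + 10^-2.14 + 10^-0.91)
   = 1 / (1 + 0.0072444 + 0.12303) = 1/1.1303 = 0.8847
[HCO3⁻] = α₁ × DIC = 0.8847 × 2.28 = 2.02 mmol/kg

[HCO3⁻] = 2.02 mmol/kg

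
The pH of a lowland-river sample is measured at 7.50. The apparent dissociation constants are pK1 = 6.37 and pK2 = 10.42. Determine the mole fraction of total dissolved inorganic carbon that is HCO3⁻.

α₁ = 1 / (1 + [H⁺]/K1 + K2/[H⁺]) = 1 / (1 + 10^-1.13 + 10^-2.92)
   = 1 / (1 + 0.074131 + 0.0012023) = 1/1.0753 = 0.9299

α₁ = 0.930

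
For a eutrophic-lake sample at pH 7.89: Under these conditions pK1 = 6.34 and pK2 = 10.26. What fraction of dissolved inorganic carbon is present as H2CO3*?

α₀ = 0.0273

α₀ = 1 / (1 + K1/[H⁺] + K1K2/[H⁺]²) = 1 / (1 + 10^+1.55 + 10^-0.82)
   = 1 / (1 + 35.481 + 0.15136) = 1/36.633 = 0.02730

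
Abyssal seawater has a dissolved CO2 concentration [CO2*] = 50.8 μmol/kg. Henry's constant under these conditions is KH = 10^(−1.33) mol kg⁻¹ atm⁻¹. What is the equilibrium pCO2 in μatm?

pCO2 = 1090 μatm

KH = 10^(−1.33) = 4.677×10^-2 mol kg⁻¹ atm⁻¹
pCO2 = [CO2*]/KH = 50.8×10^-6 / 4.677×10^-2 = 1.09×10^-3 atm = 1090 μatm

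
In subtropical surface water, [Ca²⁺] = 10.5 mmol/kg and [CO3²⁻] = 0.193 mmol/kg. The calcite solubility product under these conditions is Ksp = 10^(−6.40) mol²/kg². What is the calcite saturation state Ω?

Ω = 5.09

Ksp = 10^(−6.40) = 3.981×10^-7
Ω = [Ca²⁺][CO3²⁻]/Ksp = (10.5×10^-3)(0.193×10^-3) / 3.981×10^-7 = 5.09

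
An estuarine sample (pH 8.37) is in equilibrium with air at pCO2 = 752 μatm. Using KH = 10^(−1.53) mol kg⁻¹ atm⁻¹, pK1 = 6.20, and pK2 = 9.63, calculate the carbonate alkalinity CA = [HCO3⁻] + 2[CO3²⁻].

[CO2*] = KH · pCO2 = 10^(−1.53) × 752×10^-6 = 2.219×10^-5 mol/kg
α₀ = 1/(1 + K1/[H⁺] + K1K2/[H⁺]²) = 1/(1 + 10^+2.17 + 10^+0.91) = 0.006368
DIC = [CO2*]/α₀ = 2.219×10^-5 / 0.006368 = 3.485 mmol/kg
CA = (α₁ + 2α₂)·DIC = (0.9419 + 2×0.05176) × 3.485 = 3.64 mmol/kg

CA = 3.64 mmol/kg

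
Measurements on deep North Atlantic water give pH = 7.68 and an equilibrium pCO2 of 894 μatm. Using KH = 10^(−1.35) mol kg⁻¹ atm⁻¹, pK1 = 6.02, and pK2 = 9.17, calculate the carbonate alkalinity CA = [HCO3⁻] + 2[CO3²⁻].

[CO2*] = KH · pCO2 = 10^(−1.35) × 894×10^-6 = 3.993×10^-5 mol/kg
α₀ = 1/(1 + K1/[H⁺] + K1K2/[H⁺]²) = 1/(1 + 10^+1.66 + 10^+0.17) = 0.02075
DIC = [CO2*]/α₀ = 3.993×10^-5 / 0.02075 = 1.924 mmol/kg
CA = (α₁ + 2α₂)·DIC = (0.9486 + 2×0.03069) × 1.924 = 1.94 mmol/kg

CA = 1.94 mmol/kg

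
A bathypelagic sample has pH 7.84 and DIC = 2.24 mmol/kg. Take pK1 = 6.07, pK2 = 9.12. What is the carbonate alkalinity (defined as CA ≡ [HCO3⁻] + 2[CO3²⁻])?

CA = [HCO3⁻] + 2[CO3²⁻] = (α₁ + 2α₂)·DIC
At pH 7.84: [H⁺]/K1 = 10^-1.77 = 0.016982, K2/[H⁺] = 10^-1.28 = 0.052481
α₁ = 1/(1 + 0.016982 + 0.052481) = 1/1.0695 = 0.9350; α₂ = α₁·K2/[H⁺] = 0.04907
α₁ + 2α₂ = 1.0332
CA = 1.0332 × 2.24 = 2.31 mmol/kg

CA = 2.31 mmol/kg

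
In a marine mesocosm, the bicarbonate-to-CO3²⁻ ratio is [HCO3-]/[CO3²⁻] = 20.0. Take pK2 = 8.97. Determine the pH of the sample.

pH = 7.67

From K2 = [H⁺][CO3²⁻]/[HCO3-]:  pH = pK2 − log₁₀([HCO3-]/[CO3²⁻])
log₁₀(20.0) = +1.301
pH = 8.97 − (+1.301) = 7.67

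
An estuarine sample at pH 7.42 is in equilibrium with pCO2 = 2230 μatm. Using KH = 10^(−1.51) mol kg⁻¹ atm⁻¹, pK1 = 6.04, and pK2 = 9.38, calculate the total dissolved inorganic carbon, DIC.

[CO2*] = KH · pCO2 = 10^(−1.51) × 2230×10^-6 = 6.891×10^-5 mol/kg
α₀ = 1/(1 + K1/[H⁺] + K1K2/[H⁺]²) = 1/(1 + 10^+1.38 + 10^-0.58) = 0.03960
DIC = [CO2*]/α₀ = 6.891×10^-5 / 0.03960 = 1.74 mmol/kg

DIC = 1.74 mmol/kg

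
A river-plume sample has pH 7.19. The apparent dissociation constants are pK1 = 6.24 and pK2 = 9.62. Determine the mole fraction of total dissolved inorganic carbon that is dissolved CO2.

α₀ = 0.101

α₀ = 1 / (1 + K1/[H⁺] + K1K2/[H⁺]²) = 1 / (1 + 10^+0.95 + 10^-1.48)
   = 1 / (1 + 8.9125 + 0.033113) = 1/9.9456 = 0.1005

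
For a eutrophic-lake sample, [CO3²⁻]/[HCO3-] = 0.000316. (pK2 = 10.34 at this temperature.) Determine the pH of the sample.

pH = 6.84

From K2 = [H⁺][CO3²⁻]/[HCO3-]:  pH = pK2 + log₁₀([CO3²⁻]/[HCO3-])
log₁₀(0.000316) = -3.500
pH = 10.34 + (-3.500) = 6.84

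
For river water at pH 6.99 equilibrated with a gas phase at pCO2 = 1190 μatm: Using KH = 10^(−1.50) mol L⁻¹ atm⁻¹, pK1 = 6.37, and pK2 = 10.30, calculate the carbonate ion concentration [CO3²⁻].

[CO2*] = KH · pCO2 = 10^(−1.50) × 1190×10^-6 = 3.763×10^-5 mol/L
α₀ = 1/(1 + K1/[H⁺] + K1K2/[H⁺]²) = 1/(1 + 10^+0.62 + 10^-2.69) = 0.1934
DIC = [CO2*]/α₀ = 3.763×10^-5 / 0.1934 = 0.1946 mmol/L
[CO3²⁻] = α₂·DIC; α₂ = 0.0003949, so [CO3²⁻] = 0.0003949 × 0.1946 = 7.68×10^-5 mmol/L = 0.0768 μmol/L

[CO3²⁻] = 0.0768 μmol/L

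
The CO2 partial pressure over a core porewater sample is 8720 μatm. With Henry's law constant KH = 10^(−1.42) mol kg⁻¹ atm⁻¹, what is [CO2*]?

KH = 10^(−1.42) = 3.802×10^-2 mol kg⁻¹ atm⁻¹
[CO2*] = KH · pCO2 = 3.802×10^-2 × 8720×10^-6 atm = 3.32×10^-4 mol/kg

[CO2*] = 332 μmol/kg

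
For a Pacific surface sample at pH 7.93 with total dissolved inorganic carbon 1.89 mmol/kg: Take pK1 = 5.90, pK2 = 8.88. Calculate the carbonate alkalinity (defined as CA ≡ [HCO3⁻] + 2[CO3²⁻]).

CA = [HCO3⁻] + 2[CO3²⁻] = (α₁ + 2α₂)·DIC
At pH 7.93: [H⁺]/K1 = 10^-2.03 = 0.0093325, K2/[H⁺] = 10^-0.95 = 0.11220
α₁ = 1/(1 + 0.0093325 + 0.11220) = 1/1.1215 = 0.8916; α₂ = α₁·K2/[H⁺] = 0.1000
α₁ + 2α₂ = 1.0917
CA = 1.0917 × 1.89 = 2.06 mmol/kg

CA = 2.06 mmol/kg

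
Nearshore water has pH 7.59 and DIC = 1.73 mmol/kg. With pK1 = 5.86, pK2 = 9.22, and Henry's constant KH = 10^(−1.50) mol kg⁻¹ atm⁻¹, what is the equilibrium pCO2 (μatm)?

α₀ = 1 / (1 + K1/[H⁺] + K1K2/[H⁺]²) = 1 / (1 + 10^+1.73 + 10^+0.10)
   = 1 / (1 + 53.703 + 1.2589) = 1/55.962 = 0.01787
[CO2*] = α₀ × DIC = 0.01787 × 1.73 = 0.03091 mmol/kg
pCO2 = [CO2*]/KH = 3.091×10^-5 / 3.162×10^-2 = 978 μatm

pCO2 = 978 μatm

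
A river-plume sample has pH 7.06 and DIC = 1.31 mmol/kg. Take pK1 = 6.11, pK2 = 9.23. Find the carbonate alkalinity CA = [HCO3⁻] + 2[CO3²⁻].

CA = [HCO3⁻] + 2[CO3²⁻] = (α₁ + 2α₂)·DIC
At pH 7.06: [H⁺]/K1 = 10^-0.95 = 0.11220, K2/[H⁺] = 10^-2.17 = 0.0067608
α₁ = 1/(1 + 0.11220 + 0.0067608) = 1/1.1190 = 0.8937; α₂ = α₁·K2/[H⁺] = 0.006042
α₁ + 2α₂ = 0.9058
CA = 0.9058 × 1.31 = 1.19 mmol/kg

CA = 1.19 mmol/kg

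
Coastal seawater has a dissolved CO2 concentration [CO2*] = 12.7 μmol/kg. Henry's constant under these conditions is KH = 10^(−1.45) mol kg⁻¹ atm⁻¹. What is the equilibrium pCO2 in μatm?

KH = 10^(−1.45) = 3.548×10^-2 mol kg⁻¹ atm⁻¹
pCO2 = [CO2*]/KH = 12.7×10^-6 / 3.548×10^-2 = 3.58×10^-4 atm = 358 μatm

pCO2 = 358 μatm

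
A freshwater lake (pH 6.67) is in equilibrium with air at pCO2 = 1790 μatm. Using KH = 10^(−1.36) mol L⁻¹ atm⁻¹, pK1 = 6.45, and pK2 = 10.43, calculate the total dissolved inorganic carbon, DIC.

DIC = 0.208 mmol/L

[CO2*] = KH · pCO2 = 10^(−1.36) × 1790×10^-6 = 7.814×10^-5 mol/L
α₀ = 1/(1 + K1/[H⁺] + K1K2/[H⁺]²) = 1/(1 + 10^+0.22 + 10^-3.54) = 0.3760
DIC = [CO2*]/α₀ = 7.814×10^-5 / 0.3760 = 0.208 mmol/L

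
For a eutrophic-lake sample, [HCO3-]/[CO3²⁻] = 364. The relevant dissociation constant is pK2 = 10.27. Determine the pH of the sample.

From K2 = [H⁺][CO3²⁻]/[HCO3-]:  pH = pK2 − log₁₀([HCO3-]/[CO3²⁻])
log₁₀(364) = +2.561
pH = 10.27 − (+2.561) = 7.71

pH = 7.71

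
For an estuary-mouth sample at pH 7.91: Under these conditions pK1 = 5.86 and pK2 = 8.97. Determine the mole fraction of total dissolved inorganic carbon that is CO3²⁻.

α₂ = 1 / (1 + [H⁺]/K2 + [H⁺]²/(K1K2)) = 1 / (1 + 10^+1.06 + 10^-0.99)
   = 1 / (1 + 11.482 + 0.10233) = 1/12.584 = 0.07947

α₂ = 0.0795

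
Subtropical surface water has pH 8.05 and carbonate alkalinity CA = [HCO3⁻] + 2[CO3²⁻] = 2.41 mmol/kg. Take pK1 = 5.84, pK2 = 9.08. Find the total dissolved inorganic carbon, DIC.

DIC = 2.23 mmol/kg

CA = [HCO3⁻] + 2[CO3²⁻] = (α₁ + 2α₂)·DIC
At pH 8.05: [H⁺]/K1 = 10^-2.21 = 0.0061660, K2/[H⁺] = 10^-1.03 = 0.093325
α₁ = 1/(1 + 0.0061660 + 0.093325) = 1/1.0995 = 0.9095; α₂ = α₁·K2/[H⁺] = 0.08488
α₁ + 2α₂ = 1.0793
DIC = CA / (α₁ + 2α₂) = 2.41 / 1.0793 = 2.23 mmol/kg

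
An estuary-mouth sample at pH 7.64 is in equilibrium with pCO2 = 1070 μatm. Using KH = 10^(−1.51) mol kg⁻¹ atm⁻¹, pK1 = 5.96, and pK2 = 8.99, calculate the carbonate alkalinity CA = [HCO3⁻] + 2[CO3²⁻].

CA = 1.72 mmol/kg

[CO2*] = KH · pCO2 = 10^(−1.51) × 1070×10^-6 = 3.307×10^-5 mol/kg
α₀ = 1/(1 + K1/[H⁺] + K1K2/[H⁺]²) = 1/(1 + 10^+1.68 + 10^+0.33) = 0.01961
DIC = [CO2*]/α₀ = 3.307×10^-5 / 0.01961 = 1.686 mmol/kg
CA = (α₁ + 2α₂)·DIC = (0.9385 + 2×0.04192) × 1.686 = 1.72 mmol/kg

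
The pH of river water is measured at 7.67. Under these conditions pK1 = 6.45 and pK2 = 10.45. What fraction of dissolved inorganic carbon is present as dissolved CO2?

α₀ = 0.0567

α₀ = 1 / (1 + K1/[H⁺] + K1K2/[H⁺]²) = 1 / (1 + 10^+1.22 + 10^-1.56)
   = 1 / (1 + 16.596 + 0.027542) = 1/17.623 = 0.05674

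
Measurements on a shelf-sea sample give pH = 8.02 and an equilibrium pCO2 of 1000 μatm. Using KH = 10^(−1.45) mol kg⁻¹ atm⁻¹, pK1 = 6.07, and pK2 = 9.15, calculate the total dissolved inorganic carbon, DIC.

DIC = 3.43 mmol/kg

[CO2*] = KH · pCO2 = 10^(−1.45) × 1000×10^-6 = 3.548×10^-5 mol/kg
α₀ = 1/(1 + K1/[H⁺] + K1K2/[H⁺]²) = 1/(1 + 10^+1.95 + 10^+0.82) = 0.01034
DIC = [CO2*]/α₀ = 3.548×10^-5 / 0.01034 = 3.43 mmol/kg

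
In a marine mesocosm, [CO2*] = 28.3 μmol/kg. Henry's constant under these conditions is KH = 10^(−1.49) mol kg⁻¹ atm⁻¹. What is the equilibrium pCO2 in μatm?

pCO2 = 875 μatm

KH = 10^(−1.49) = 3.236×10^-2 mol kg⁻¹ atm⁻¹
pCO2 = [CO2*]/KH = 28.3×10^-6 / 3.236×10^-2 = 8.75×10^-4 atm = 875 μatm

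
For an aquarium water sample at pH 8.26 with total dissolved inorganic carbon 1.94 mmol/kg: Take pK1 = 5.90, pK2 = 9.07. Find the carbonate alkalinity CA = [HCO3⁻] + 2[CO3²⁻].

CA = [HCO3⁻] + 2[CO3²⁻] = (α₁ + 2α₂)·DIC
At pH 8.26: [H⁺]/K1 = 10^-2.36 = 0.0043652, K2/[H⁺] = 10^-0.81 = 0.15488
α₁ = 1/(1 + 0.0043652 + 0.15488) = 1/1.1592 = 0.8626; α₂ = α₁·K2/[H⁺] = 0.1336
α₁ + 2α₂ = 1.1298
CA = 1.1298 × 1.94 = 2.19 mmol/kg

CA = 2.19 mmol/kg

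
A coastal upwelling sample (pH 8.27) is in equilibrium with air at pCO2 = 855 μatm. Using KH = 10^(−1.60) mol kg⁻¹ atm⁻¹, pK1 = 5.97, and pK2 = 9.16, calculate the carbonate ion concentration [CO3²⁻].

[CO2*] = KH · pCO2 = 10^(−1.60) × 855×10^-6 = 2.148×10^-5 mol/kg
α₀ = 1/(1 + K1/[H⁺] + K1K2/[H⁺]²) = 1/(1 + 10^+2.30 + 10^+1.41) = 0.004420
DIC = [CO2*]/α₀ = 2.148×10^-5 / 0.004420 = 4.859 mmol/kg
[CO3²⁻] = α₂·DIC; α₂ = 0.1136, so [CO3²⁻] = 0.1136 × 4.859 = 0.552 mmol/kg

[CO3²⁻] = 0.552 mmol/kg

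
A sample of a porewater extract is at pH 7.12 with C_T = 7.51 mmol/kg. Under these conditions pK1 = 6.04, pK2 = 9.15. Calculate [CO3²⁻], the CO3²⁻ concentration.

α₂ = 1 / (1 + [H⁺]/K2 + [H⁺]²/(K1K2)) = 1 / (1 + 10^+2.03 + 10^+0.95)
   = 1 / (1 + 107.15 + 8.9125) = 1/117.06 = 0.008542
[CO3²⁻] = α₂ × DIC = 0.008542 × 7.51 = 0.0642 mmol/kg

[CO3²⁻] = 0.0642 mmol/kg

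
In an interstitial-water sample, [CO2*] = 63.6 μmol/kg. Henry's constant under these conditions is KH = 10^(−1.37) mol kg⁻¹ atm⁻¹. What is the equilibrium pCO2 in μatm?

pCO2 = 1490 μatm

KH = 10^(−1.37) = 4.266×10^-2 mol kg⁻¹ atm⁻¹
pCO2 = [CO2*]/KH = 63.6×10^-6 / 4.266×10^-2 = 1.49×10^-3 atm = 1490 μatm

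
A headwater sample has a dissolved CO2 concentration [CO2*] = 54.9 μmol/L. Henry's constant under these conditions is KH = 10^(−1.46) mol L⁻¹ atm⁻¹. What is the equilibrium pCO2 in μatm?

pCO2 = 1580 μatm

KH = 10^(−1.46) = 3.467×10^-2 mol L⁻¹ atm⁻¹
pCO2 = [CO2*]/KH = 54.9×10^-6 / 3.467×10^-2 = 1.58×10^-3 atm = 1580 μatm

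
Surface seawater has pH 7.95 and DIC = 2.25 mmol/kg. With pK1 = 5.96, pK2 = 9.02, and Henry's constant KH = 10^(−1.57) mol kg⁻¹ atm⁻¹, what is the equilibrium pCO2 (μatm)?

pCO2 = 781 μatm

α₀ = 1 / (1 + K1/[H⁺] + K1K2/[H⁺]²) = 1 / (1 + 10^+1.99 + 10^+0.92)
   = 1 / (1 + 97.724 + 8.3176) = 1/107.04 = 0.009342
[CO2*] = α₀ × DIC = 0.009342 × 2.25 = 0.02102 mmol/kg
pCO2 = [CO2*]/KH = 2.102×10^-5 / 2.692×10^-2 = 781 μatm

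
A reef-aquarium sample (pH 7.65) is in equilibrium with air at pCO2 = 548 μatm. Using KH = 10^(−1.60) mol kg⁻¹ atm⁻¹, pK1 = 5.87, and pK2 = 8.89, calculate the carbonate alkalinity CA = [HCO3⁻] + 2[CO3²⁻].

[CO2*] = KH · pCO2 = 10^(−1.60) × 548×10^-6 = 1.377×10^-5 mol/kg
α₀ = 1/(1 + K1/[H⁺] + K1K2/[H⁺]²) = 1/(1 + 10^+1.78 + 10^+0.54) = 0.01545
DIC = [CO2*]/α₀ = 1.377×10^-5 / 0.01545 = 0.8909 mmol/kg
CA = (α₁ + 2α₂)·DIC = (0.9310 + 2×0.05357) × 0.8909 = 0.925 mmol/kg

CA = 0.925 mmol/kg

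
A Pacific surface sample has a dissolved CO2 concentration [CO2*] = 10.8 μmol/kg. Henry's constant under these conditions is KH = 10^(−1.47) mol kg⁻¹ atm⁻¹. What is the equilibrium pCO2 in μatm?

KH = 10^(−1.47) = 3.388×10^-2 mol kg⁻¹ atm⁻¹
pCO2 = [CO2*]/KH = 10.8×10^-6 / 3.388×10^-2 = 3.19×10^-4 atm = 319 μatm

pCO2 = 319 μatm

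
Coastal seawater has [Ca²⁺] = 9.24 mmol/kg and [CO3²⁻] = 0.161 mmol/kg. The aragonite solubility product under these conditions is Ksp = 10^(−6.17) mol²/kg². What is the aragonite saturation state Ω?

Ω = 2.20

Ksp = 10^(−6.17) = 6.761×10^-7
Ω = [Ca²⁺][CO3²⁻]/Ksp = (9.24×10^-3)(0.161×10^-3) / 6.761×10^-7 = 2.20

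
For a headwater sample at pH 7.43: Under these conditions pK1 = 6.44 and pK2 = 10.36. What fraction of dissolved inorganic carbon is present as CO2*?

α₀ = 0.0927

α₀ = 1 / (1 + K1/[H⁺] + K1K2/[H⁺]²) = 1 / (1 + 10^+0.99 + 10^-1.94)
   = 1 / (1 + 9.7724 + 0.011482) = 1/10.784 = 0.09273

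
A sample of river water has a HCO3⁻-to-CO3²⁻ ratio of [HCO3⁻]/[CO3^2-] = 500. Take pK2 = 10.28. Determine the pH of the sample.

From K2 = [H⁺][CO3^2-]/[HCO3⁻]:  pH = pK2 − log₁₀([HCO3⁻]/[CO3^2-])
log₁₀(500) = +2.699
pH = 10.28 − (+2.699) = 7.58

pH = 7.58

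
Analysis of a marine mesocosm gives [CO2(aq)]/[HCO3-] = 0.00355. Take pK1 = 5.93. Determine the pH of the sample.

From K1 = [H⁺][HCO3-]/[CO2(aq)]:  pH = pK1 − log₁₀([CO2(aq)]/[HCO3-])
log₁₀(0.00355) = -2.450
pH = 5.93 − (-2.450) = 8.38

pH = 8.38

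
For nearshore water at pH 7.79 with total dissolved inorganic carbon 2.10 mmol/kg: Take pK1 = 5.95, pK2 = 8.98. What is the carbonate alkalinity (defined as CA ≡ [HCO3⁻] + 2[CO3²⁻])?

CA = [HCO3⁻] + 2[CO3²⁻] = (α₁ + 2α₂)·DIC
At pH 7.79: [H⁺]/K1 = 10^-1.84 = 0.014454, K2/[H⁺] = 10^-1.19 = 0.064565
α₁ = 1/(1 + 0.014454 + 0.064565) = 1/1.0790 = 0.9268; α₂ = α₁·K2/[H⁺] = 0.05984
α₁ + 2α₂ = 1.0464
CA = 1.0464 × 2.10 = 2.20 mmol/kg

CA = 2.20 mmol/kg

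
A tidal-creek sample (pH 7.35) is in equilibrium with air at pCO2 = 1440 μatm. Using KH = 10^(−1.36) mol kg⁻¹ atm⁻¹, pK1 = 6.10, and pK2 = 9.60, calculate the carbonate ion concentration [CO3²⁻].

[CO3²⁻] = 6.29 μmol/kg

[CO2*] = KH · pCO2 = 10^(−1.36) × 1440×10^-6 = 6.286×10^-5 mol/kg
α₀ = 1/(1 + K1/[H⁺] + K1K2/[H⁺]²) = 1/(1 + 10^+1.25 + 10^-1.00) = 0.05296
DIC = [CO2*]/α₀ = 6.286×10^-5 / 0.05296 = 1.187 mmol/kg
[CO3²⁻] = α₂·DIC; α₂ = 0.005296, so [CO3²⁻] = 0.005296 × 1.187 = 0.00629 mmol/kg = 6.29 μmol/kg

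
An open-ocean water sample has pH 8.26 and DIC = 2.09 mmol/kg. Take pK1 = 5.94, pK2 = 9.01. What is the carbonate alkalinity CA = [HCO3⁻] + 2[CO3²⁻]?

CA = 2.40 mmol/kg

CA = [HCO3⁻] + 2[CO3²⁻] = (α₁ + 2α₂)·DIC
At pH 8.26: [H⁺]/K1 = 10^-2.32 = 0.0047863, K2/[H⁺] = 10^-0.75 = 0.17783
α₁ = 1/(1 + 0.0047863 + 0.17783) = 1/1.1826 = 0.8456; α₂ = α₁·K2/[H⁺] = 0.1504
α₁ + 2α₂ = 1.1463
CA = 1.1463 × 2.09 = 2.40 mmol/kg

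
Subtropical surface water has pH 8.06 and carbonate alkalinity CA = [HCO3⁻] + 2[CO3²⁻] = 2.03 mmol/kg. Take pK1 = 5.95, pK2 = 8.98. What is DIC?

DIC = 1.85 mmol/kg

CA = [HCO3⁻] + 2[CO3²⁻] = (α₁ + 2α₂)·DIC
At pH 8.06: [H⁺]/K1 = 10^-2.11 = 0.0077625, K2/[H⁺] = 10^-0.92 = 0.12023
α₁ = 1/(1 + 0.0077625 + 0.12023) = 1/1.1280 = 0.8865; α₂ = α₁·K2/[H⁺] = 0.1066
α₁ + 2α₂ = 1.0997
DIC = CA / (α₁ + 2α₂) = 2.03 / 1.0997 = 1.85 mmol/kg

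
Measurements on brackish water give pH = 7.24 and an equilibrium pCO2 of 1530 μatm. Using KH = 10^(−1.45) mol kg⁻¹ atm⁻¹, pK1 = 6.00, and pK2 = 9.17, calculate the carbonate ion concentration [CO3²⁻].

[CO2*] = KH · pCO2 = 10^(−1.45) × 1530×10^-6 = 5.429×10^-5 mol/kg
α₀ = 1/(1 + K1/[H⁺] + K1K2/[H⁺]²) = 1/(1 + 10^+1.24 + 10^-0.69) = 0.05381
DIC = [CO2*]/α₀ = 5.429×10^-5 / 0.05381 = 1.009 mmol/kg
[CO3²⁻] = α₂·DIC; α₂ = 0.01099, so [CO3²⁻] = 0.01099 × 1.009 = 0.0111 mmol/kg = 11.1 μmol/kg

[CO3²⁻] = 11.1 μmol/kg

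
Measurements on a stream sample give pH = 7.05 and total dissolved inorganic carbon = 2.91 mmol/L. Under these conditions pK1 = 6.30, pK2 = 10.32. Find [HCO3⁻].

α₁ = 1 / (1 + [H⁺]/K1 + K2/[H⁺]) = 1 / (1 + 10^-0.75 + 10^-3.27)
   = 1 / (1 + 0.17783 + 0.00053703) = 1/1.1784 = 0.8486
[HCO3⁻] = α₁ × DIC = 0.8486 × 2.91 = 2.47 mmol/L

[HCO3⁻] = 2.47 mmol/L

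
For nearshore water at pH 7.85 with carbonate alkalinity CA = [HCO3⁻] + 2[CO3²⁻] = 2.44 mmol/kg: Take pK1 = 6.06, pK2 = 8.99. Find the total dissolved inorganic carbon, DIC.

DIC = 2.32 mmol/kg

CA = [HCO3⁻] + 2[CO3²⁻] = (α₁ + 2α₂)·DIC
At pH 7.85: [H⁺]/K1 = 10^-1.79 = 0.016218, K2/[H⁺] = 10^-1.14 = 0.072444
α₁ = 1/(1 + 0.016218 + 0.072444) = 1/1.0887 = 0.9186; α₂ = α₁·K2/[H⁺] = 0.06654
α₁ + 2α₂ = 1.0516
DIC = CA / (α₁ + 2α₂) = 2.44 / 1.0516 = 2.32 mmol/kg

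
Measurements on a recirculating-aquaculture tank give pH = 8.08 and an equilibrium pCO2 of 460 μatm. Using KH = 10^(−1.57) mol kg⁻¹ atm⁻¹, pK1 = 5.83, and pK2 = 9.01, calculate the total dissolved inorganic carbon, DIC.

DIC = 2.47 mmol/kg

[CO2*] = KH · pCO2 = 10^(−1.57) × 460×10^-6 = 1.238×10^-5 mol/kg
α₀ = 1/(1 + K1/[H⁺] + K1K2/[H⁺]²) = 1/(1 + 10^+2.25 + 10^+1.32) = 0.005007
DIC = [CO2*]/α₀ = 1.238×10^-5 / 0.005007 = 2.47 mmol/kg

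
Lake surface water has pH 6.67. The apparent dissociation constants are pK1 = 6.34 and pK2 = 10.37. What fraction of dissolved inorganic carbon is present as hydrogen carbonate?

α₁ = 0.681

α₁ = 1 / (1 + [H⁺]/K1 + K2/[H⁺]) = 1 / (1 + 10^-0.33 + 10^-3.70)
   = 1 / (1 + 0.46774 + 0.00019953) = 1/1.4679 = 0.6812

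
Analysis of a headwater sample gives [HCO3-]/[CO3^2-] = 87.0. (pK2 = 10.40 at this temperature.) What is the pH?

pH = 8.46

From K2 = [H⁺][CO3^2-]/[HCO3-]:  pH = pK2 − log₁₀([HCO3-]/[CO3^2-])
log₁₀(87.0) = +1.940
pH = 10.40 − (+1.940) = 8.46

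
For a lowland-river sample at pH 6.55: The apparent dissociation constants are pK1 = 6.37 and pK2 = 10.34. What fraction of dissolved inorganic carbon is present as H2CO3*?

α₀ = 0.398

α₀ = 1 / (1 + K1/[H⁺] + K1K2/[H⁺]²) = 1 / (1 + 10^+0.18 + 10^-3.61)
   = 1 / (1 + 1.5136 + 0.00024547) = 1/2.5138 = 0.3978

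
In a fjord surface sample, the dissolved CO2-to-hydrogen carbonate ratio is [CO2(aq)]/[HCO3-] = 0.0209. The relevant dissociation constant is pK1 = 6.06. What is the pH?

From K1 = [H⁺][HCO3-]/[CO2(aq)]:  pH = pK1 − log₁₀([CO2(aq)]/[HCO3-])
log₁₀(0.0209) = -1.680
pH = 6.06 − (-1.680) = 7.74

pH = 7.74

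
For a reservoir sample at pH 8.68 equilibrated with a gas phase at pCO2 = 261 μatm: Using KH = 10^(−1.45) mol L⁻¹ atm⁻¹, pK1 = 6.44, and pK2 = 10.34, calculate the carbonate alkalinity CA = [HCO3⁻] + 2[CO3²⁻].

[CO2*] = KH · pCO2 = 10^(−1.45) × 261×10^-6 = 9.261×10^-6 mol/L
α₀ = 1/(1 + K1/[H⁺] + K1K2/[H⁺]²) = 1/(1 + 10^+2.24 + 10^+0.58) = 0.005600
DIC = [CO2*]/α₀ = 9.261×10^-6 / 0.005600 = 1.654 mmol/L
CA = (α₁ + 2α₂)·DIC = (0.9731 + 2×0.02129) × 1.654 = 1.68 mmol/L

CA = 1.68 mmol/L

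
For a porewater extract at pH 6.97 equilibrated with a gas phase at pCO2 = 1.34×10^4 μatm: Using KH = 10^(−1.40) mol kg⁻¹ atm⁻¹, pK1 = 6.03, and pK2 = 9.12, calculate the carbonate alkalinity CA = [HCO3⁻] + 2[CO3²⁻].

CA = 4.71 mmol/kg

[CO2*] = KH · pCO2 = 10^(−1.40) × 1.34×10^4×10^-6 = 5.335×10^-4 mol/kg
α₀ = 1/(1 + K1/[H⁺] + K1K2/[H⁺]²) = 1/(1 + 10^+0.94 + 10^-1.21) = 0.1023
DIC = [CO2*]/α₀ = 5.335×10^-4 / 0.1023 = 5.213 mmol/kg
CA = (α₁ + 2α₂)·DIC = (0.8913 + 2×0.006310) × 5.213 = 4.71 mmol/kg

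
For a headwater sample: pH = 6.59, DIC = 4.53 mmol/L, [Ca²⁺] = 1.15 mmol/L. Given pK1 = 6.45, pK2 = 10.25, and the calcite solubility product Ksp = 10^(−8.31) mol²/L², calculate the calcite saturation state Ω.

Ω = 0.135

α₂ = 1 / (1 + [H⁺]/K2 + [H⁺]²/(K1K2)) = 1 / (1 + 10^+3.66 + 10^+3.52)
   = 1 / (1 + 4570.9 + 3311.3) = 1/7883.2 = 0.0001269
[CO3²⁻] = α₂ × DIC = 0.0001269 × 4.53 = 0.0005746 mmol/L = 0.5746 μmol/L
Ksp = 10^(−8.31) = 4.898×10^-9
Ω = [Ca²⁺][CO3²⁻]/Ksp = (1.15×10^-3)(5.746×10^-7) / 4.898×10^-9 = 0.135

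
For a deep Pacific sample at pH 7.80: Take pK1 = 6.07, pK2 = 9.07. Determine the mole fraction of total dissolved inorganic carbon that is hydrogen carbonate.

α₁ = 1 / (1 + [H⁺]/K1 + K2/[H⁺]) = 1 / (1 + 10^-1.73 + 10^-1.27)
   = 1 / (1 + 0.018621 + 0.053703) = 1/1.0723 = 0.9326

α₁ = 0.933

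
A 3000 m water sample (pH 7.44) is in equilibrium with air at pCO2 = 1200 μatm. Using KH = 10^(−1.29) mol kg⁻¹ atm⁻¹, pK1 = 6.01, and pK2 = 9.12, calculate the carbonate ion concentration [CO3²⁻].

[CO2*] = KH · pCO2 = 10^(−1.29) × 1200×10^-6 = 6.154×10^-5 mol/kg
α₀ = 1/(1 + K1/[H⁺] + K1K2/[H⁺]²) = 1/(1 + 10^+1.43 + 10^-0.25) = 0.03512
DIC = [CO2*]/α₀ = 6.154×10^-5 / 0.03512 = 1.753 mmol/kg
[CO3²⁻] = α₂·DIC; α₂ = 0.01975, so [CO3²⁻] = 0.01975 × 1.753 = 0.0346 mmol/kg

[CO3²⁻] = 0.0346 mmol/kg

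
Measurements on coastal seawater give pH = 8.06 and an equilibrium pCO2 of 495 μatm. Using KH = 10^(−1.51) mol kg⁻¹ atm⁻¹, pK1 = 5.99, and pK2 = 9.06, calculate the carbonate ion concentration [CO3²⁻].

[CO3²⁻] = 0.180 mmol/kg

[CO2*] = KH · pCO2 = 10^(−1.51) × 495×10^-6 = 1.530×10^-5 mol/kg
α₀ = 1/(1 + K1/[H⁺] + K1K2/[H⁺]²) = 1/(1 + 10^+2.07 + 10^+1.07) = 0.007678
DIC = [CO2*]/α₀ = 1.530×10^-5 / 0.007678 = 1.992 mmol/kg
[CO3²⁻] = α₂·DIC; α₂ = 0.09021, so [CO3²⁻] = 0.09021 × 1.992 = 0.180 mmol/kg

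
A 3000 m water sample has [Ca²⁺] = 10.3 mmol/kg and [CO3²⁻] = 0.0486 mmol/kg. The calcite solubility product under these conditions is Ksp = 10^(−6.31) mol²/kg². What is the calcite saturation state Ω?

Ksp = 10^(−6.31) = 4.898×10^-7
Ω = [Ca²⁺][CO3²⁻]/Ksp = (10.3×10^-3)(0.0486×10^-3) / 4.898×10^-7 = 1.02

Ω = 1.02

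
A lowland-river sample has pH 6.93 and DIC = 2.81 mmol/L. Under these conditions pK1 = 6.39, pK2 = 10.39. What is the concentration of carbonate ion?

α₂ = 1 / (1 + [H⁺]/K2 + [H⁺]²/(K1K2)) = 1 / (1 + 10^+3.46 + 10^+2.92)
   = 1 / (1 + 2884.0 + 831.76) = 1/3716.8 = 0.0002690
[CO3²⁻] = α₂ × DIC = 0.0002690 × 2.81 = 0.000756 mmol/L = 0.756 μmol/L

[CO3²⁻] = 0.756 μmol/L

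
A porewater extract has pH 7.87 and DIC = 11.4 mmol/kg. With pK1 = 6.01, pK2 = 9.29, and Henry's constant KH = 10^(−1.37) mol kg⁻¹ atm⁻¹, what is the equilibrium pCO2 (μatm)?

α₀ = 1 / (1 + K1/[H⁺] + K1K2/[H⁺]²) = 1 / (1 + 10^+1.86 + 10^+0.44)
   = 1 / (1 + 72.444 + 2.7542) = 1/76.198 = 0.01312
[CO2*] = α₀ × DIC = 0.01312 × 11.4 = 0.1496 mmol/kg
pCO2 = [CO2*]/KH = 1.496×10^-4 / 4.266×10^-2 = 3510 μatm

pCO2 = 3510 μatm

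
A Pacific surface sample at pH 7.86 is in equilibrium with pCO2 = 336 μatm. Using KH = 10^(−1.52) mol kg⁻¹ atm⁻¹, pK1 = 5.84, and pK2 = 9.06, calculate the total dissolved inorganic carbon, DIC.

DIC = 1.14 mmol/kg

[CO2*] = KH · pCO2 = 10^(−1.52) × 336×10^-6 = 1.015×10^-5 mol/kg
α₀ = 1/(1 + K1/[H⁺] + K1K2/[H⁺]²) = 1/(1 + 10^+2.02 + 10^+0.82) = 0.008903
DIC = [CO2*]/α₀ = 1.015×10^-5 / 0.008903 = 1.14 mmol/kg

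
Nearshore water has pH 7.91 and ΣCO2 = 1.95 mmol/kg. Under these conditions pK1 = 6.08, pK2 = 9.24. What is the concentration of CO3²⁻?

α₂ = 1 / (1 + [H⁺]/K2 + [H⁺]²/(K1K2)) = 1 / (1 + 10^+1.33 + 10^-0.50)
   = 1 / (1 + 21.380 + 0.31623) = 1/22.696 = 0.04406
[CO3²⁻] = α₂ × DIC = 0.04406 × 1.95 = 0.0859 mmol/kg

[CO3²⁻] = 0.0859 mmol/kg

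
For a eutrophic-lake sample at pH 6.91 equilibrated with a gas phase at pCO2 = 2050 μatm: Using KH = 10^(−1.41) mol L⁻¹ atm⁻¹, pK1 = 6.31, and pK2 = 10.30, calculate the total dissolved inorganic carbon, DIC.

[CO2*] = KH · pCO2 = 10^(−1.41) × 2050×10^-6 = 7.975×10^-5 mol/L
α₀ = 1/(1 + K1/[H⁺] + K1K2/[H⁺]²) = 1/(1 + 10^+0.60 + 10^-2.79) = 0.2007
DIC = [CO2*]/α₀ = 7.975×10^-5 / 0.2007 = 0.397 mmol/L

DIC = 0.397 mmol/L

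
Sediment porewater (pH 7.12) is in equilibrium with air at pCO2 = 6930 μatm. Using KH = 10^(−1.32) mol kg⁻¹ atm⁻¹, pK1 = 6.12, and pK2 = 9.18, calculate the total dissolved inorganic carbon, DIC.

[CO2*] = KH · pCO2 = 10^(−1.32) × 6930×10^-6 = 3.317×10^-4 mol/kg
α₀ = 1/(1 + K1/[H⁺] + K1K2/[H⁺]²) = 1/(1 + 10^+1.00 + 10^-1.06) = 0.09019
DIC = [CO2*]/α₀ = 3.317×10^-4 / 0.09019 = 3.68 mmol/kg

DIC = 3.68 mmol/kg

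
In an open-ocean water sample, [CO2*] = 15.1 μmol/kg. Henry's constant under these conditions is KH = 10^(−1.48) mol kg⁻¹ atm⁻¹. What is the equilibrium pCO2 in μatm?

pCO2 = 456 μatm

KH = 10^(−1.48) = 3.311×10^-2 mol kg⁻¹ atm⁻¹
pCO2 = [CO2*]/KH = 15.1×10^-6 / 3.311×10^-2 = 4.56×10^-4 atm = 456 μatm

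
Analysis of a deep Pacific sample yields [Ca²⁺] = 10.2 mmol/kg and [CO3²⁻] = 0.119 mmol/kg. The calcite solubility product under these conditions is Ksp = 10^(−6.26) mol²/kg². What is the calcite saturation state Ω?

Ksp = 10^(−6.26) = 5.495×10^-7
Ω = [Ca²⁺][CO3²⁻]/Ksp = (10.2×10^-3)(0.119×10^-3) / 5.495×10^-7 = 2.21

Ω = 2.21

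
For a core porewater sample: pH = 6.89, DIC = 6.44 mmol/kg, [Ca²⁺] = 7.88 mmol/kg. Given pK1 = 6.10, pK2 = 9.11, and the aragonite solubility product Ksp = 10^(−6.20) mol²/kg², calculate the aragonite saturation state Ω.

α₂ = 1 / (1 + [H⁺]/K2 + [H⁺]²/(K1K2)) = 1 / (1 + 10^+2.22 + 10^+1.43)
   = 1 / (1 + 165.96 + 26.915) = 1/193.87 = 0.005158
[CO3²⁻] = α₂ × DIC = 0.005158 × 6.44 = 0.03322 mmol/kg
Ksp = 10^(−6.20) = 6.310×10^-7
Ω = [Ca²⁺][CO3²⁻]/Ksp = (7.88×10^-3)(3.322×10^-5) / 6.310×10^-7 = 0.415

Ω = 0.415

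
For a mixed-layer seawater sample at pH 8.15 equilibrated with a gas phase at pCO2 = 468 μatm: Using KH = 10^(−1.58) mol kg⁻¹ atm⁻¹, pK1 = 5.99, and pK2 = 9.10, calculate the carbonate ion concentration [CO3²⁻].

[CO3²⁻] = 0.200 mmol/kg

[CO2*] = KH · pCO2 = 10^(−1.58) × 468×10^-6 = 1.231×10^-5 mol/kg
α₀ = 1/(1 + K1/[H⁺] + K1K2/[H⁺]²) = 1/(1 + 10^+2.16 + 10^+1.21) = 0.006182
DIC = [CO2*]/α₀ = 1.231×10^-5 / 0.006182 = 1.991 mmol/kg
[CO3²⁻] = α₂·DIC; α₂ = 0.1003, so [CO3²⁻] = 0.1003 × 1.991 = 0.200 mmol/kg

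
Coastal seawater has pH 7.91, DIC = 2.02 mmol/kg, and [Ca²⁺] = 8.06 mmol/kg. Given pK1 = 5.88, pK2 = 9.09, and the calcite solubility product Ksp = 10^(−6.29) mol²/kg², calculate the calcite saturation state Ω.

Ω = 1.95

α₂ = 1 / (1 + [H⁺]/K2 + [H⁺]²/(K1K2)) = 1 / (1 + 10^+1.18 + 10^-0.85)
   = 1 / (1 + 15.136 + 0.14125) = 1/16.277 = 0.06144
[CO3²⁻] = α₂ × DIC = 0.06144 × 2.02 = 0.1241 mmol/kg
Ksp = 10^(−6.29) = 5.129×10^-7
Ω = [Ca²⁺][CO3²⁻]/Ksp = (8.06×10^-3)(1.241×10^-4) / 5.129×10^-7 = 1.95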